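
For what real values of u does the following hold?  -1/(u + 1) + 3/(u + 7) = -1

Multiply both sides by (u + 1)(u + 7):
-(u + 7) + 3(u + 1) = -(u + 1)(u + 7).
Expand and collect terms: -u² - 10u - 3 = 0.
By the quadratic formula, u = (10 ± √88) / -2, so u ≈ -9.6904 or u ≈ -0.3096.
Neither value makes a denominator zero (u ≠ -1, u ≠ -7), so both are valid.

u = -9.6904 or u = -0.3096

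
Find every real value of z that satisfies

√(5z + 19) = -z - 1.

Square both sides: 5z + 19 = (-z - 1)².
Expand and rearrange: z² - 3z - 18 = 0.
Solving gives z = 6 or z = -3.
Check each candidate in the original equation:
  z = 6: √(49) = 7, while -z - 1 = -7 — extraneous.
  z = -3: √(4) = 2, while -z - 1 = 2 — valid.

z = -3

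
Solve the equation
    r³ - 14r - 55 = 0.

r = 5

Possible rational roots are divisors of -55. Testing r = 5 gives 0, so (r - 5) is a factor.
Divide: r³ - 14r - 55 = (r - 5)(r² + 5r + 11).
The quadratic r² + 5r + 11 has discriminant -19 < 0, so no further real roots.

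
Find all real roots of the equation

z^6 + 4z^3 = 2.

Let u = z^3. The equation becomes u^2 + 4u - 2 = 0.
By the quadratic formula, u = -2 + sqrt(6) or u = -sqrt(6) - 2.
z^3 = -2 + sqrt(6) gives z = (-2 + sqrt(6))^(1/3) ~= 0.766.
z^3 = -sqrt(6) - 2 gives z = -(2 + sqrt(6))^(1/3) ~= -1.6448.

z = -1.6448 or z = 0.766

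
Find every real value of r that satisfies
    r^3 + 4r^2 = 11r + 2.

Rearrange: r^3 + 4r^2 - 11r - 2 = 0.
Possible rational roots are divisors of -2. Testing r = 2 gives 0, so (r - 2) is a factor.
Divide: r^3 + 4r^2 - 11r - 2 = (r - 2)(r^2 + 6r + 1).
Apply the quadratic formula to r^2 + 6r + 1 = 0: r = (-6 +/- sqrt(32))/2, i.e. r ~= -0.1716 or r ~= -5.8284.

r = -5.8284 or r = -0.1716 or r = 2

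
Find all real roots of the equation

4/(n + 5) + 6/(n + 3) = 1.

Multiply both sides by (n + 5)(n + 3):
4(n + 3) + 6(n + 5) = (n + 5)(n + 3).
Expand and collect terms: n^2 - 2n - 27 = 0.
By the quadratic formula, n = (2 +/- sqrt(112)) / 2, so n ~= 6.2915 or n ~= -4.2915.
Neither value makes a denominator zero (n != -5, n != -3), so both are valid.

n = -4.2915 or n = 6.2915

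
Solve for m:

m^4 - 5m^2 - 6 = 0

Let u = m^2. The equation becomes u^2 - 5u - 6 = 0.
Factor: (u - 6)(u + 1) = 0, so u = 6 or u = -1.
m^2 = 6 gives m = +/-sqrt(6) ~= +/-2.4495.
m^2 = -1 < 0 has no real solution.

m = -2.4495 or m = 2.4495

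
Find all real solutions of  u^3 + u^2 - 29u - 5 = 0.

u = -5.8284 or u = -0.1716 or u = 5

Possible rational roots are divisors of -5. Testing u = 5 gives 0, so (u - 5) is a factor.
Divide: u^3 + u^2 - 29u - 5 = (u - 5)(u^2 + 6u + 1).
Apply the quadratic formula to u^2 + 6u + 1 = 0: u = (-6 +/- sqrt(32))/2, i.e. u ~= -0.1716 or u ~= -5.8284.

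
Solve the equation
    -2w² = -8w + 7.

w = 1.2929 or w = 2.7071

Rearrange to standard form: -2w² + 8w - 7 = 0.
Discriminant: (8)² − 4·(-2)·(-7) = 8.
Quadratic formula: w = (-8 ± √8) / (-4).
So w = 2 - √(2)/2 ≈ 1.2929 or w = √(2)/2 + 2 ≈ 2.7071.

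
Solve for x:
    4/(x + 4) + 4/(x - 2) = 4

x = -3.1623 or x = 3.1623

Multiply both sides by (x + 4)(x - 2):
4(x - 2) + 4(x + 4) = 4(x + 4)(x - 2).
Expand and collect terms: 4x^2 - 40 = 0.
By the quadratic formula, x = (0 +/- sqrt(640)) / 8, so x ~= 3.1623 or x ~= -3.1623.
Neither value makes a denominator zero (x != -4, x != 2), so both are valid.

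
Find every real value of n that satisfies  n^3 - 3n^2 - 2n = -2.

n = -1 or n = 0.5858 or n = 3.4142

Rearrange: n^3 - 3n^2 - 2n + 2 = 0.
Possible rational roots are divisors of 2. Testing n = -1 gives 0, so (n + 1) is a factor.
Divide: n^3 - 3n^2 - 2n + 2 = (n + 1)(n^2 - 4n + 2).
Apply the quadratic formula to n^2 - 4n + 2 = 0: n = (4 +/- sqrt(8))/2, i.e. n ~= 3.4142 or n ~= 0.5858.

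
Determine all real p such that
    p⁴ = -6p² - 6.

Let u = p². The equation becomes u² + 6u + 6 = 0.
By the quadratic formula, u = -3 + √(3) or u = -3 - √(3).
p² = -3 + √(3) < 0 has no real solution.
p² = -3 - √(3) < 0 has no real solution.

No real solutions.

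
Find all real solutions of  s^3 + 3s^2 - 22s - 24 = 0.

Possible rational roots are divisors of -24. Testing s = 4 gives 0, so (s - 4) is a factor.
Divide: s^3 + 3s^2 - 22s - 24 = (s - 4)(s^2 + 7s + 6).
Factor the quadratic: s = -1 or s = -6.

s = -6 or s = -1 or s = 4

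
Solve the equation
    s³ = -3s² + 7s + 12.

s = -4 or s = -1.3028 or s = 2.3028

Rearrange: s³ + 3s² - 7s - 12 = 0.
Possible rational roots are divisors of -12. Testing s = -4 gives 0, so (s + 4) is a factor.
Divide: s³ + 3s² - 7s - 12 = (s + 4)(s² - s - 3).
Apply the quadratic formula to s² - s - 3 = 0: s = (1 ± √13)/2, i.e. s ≈ 2.3028 or s ≈ -1.3028.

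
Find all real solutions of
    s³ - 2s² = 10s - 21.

Rearrange: s³ - 2s² - 10s + 21 = 0.
Possible rational roots are divisors of 21. Testing s = 3 gives 0, so (s - 3) is a factor.
Divide: s³ - 2s² - 10s + 21 = (s - 3)(s² + s - 7).
Apply the quadratic formula to s² + s - 7 = 0: s = (-1 ± √29)/2, i.e. s ≈ 2.1926 or s ≈ -3.1926.

s = -3.1926 or s = 2.1926 or s = 3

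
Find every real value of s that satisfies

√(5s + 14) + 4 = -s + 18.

Isolate the radical: √(5s + 14) = -s + 14.
Square both sides: 5s + 14 = (-s + 14)².
Expand and rearrange: s² - 33s + 182 = 0.
Solving gives s = 26 or s = 7.
Check each candidate in the original equation:
  s = 26: √(144) = 12, while -s + 14 = -12 — extraneous.
  s = 7: √(49) = 7, while -s + 14 = 7 — valid.

s = 7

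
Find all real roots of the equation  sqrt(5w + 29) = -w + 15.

Square both sides: 5w + 29 = (-w + 15)^2.
Expand and rearrange: w^2 - 35w + 196 = 0.
Solving gives w = 28 or w = 7.
Check each candidate in the original equation:
  w = 28: sqrt(169) = 13, while -w + 15 = -13 — extraneous.
  w = 7: sqrt(64) = 8, while -w + 15 = 8 — valid.

w = 7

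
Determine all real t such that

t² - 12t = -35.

Bring every term to one side: t² - 12t + 35 = 0.
Factor: (t - 7)(t - 5) = 0.
So t = 7 or t = 5.

t = 5 or t = 7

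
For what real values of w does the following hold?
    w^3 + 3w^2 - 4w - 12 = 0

w = -3 or w = -2 or w = 2

Possible rational roots are divisors of -12. Testing w = -3 gives 0, so (w + 3) is a factor.
Divide: w^3 + 3w^2 - 4w - 12 = (w + 3)(w^2 - 4).
Factor the quadratic: w = 2 or w = -2.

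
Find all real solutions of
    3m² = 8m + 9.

Rearrange to standard form: 3m² - 8m - 9 = 0.
Discriminant: (-8)² − 4·3·(-9) = 172.
Quadratic formula: m = (8 ± √172) / 6.
So m = 4/3 + √(43)/3 ≈ 3.5191 or m = 4/3 - √(43)/3 ≈ -0.8525.

m = -0.8525 or m = 3.5191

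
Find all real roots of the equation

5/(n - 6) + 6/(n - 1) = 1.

Multiply both sides by (n - 6)(n - 1):
5(n - 1) + 6(n - 6) = (n - 6)(n - 1).
Expand and collect terms: n^2 - 18n + 47 = 0.
By the quadratic formula, n = (18 +/- sqrt(136)) / 2, so n ~= 14.831 or n ~= 3.169.
Neither value makes a denominator zero (n != 6, n != 1), so both are valid.

n = 3.169 or n = 14.831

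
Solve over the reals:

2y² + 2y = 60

Bring every term to one side: 2y² + 2y - 60 = 0.
Factor: 2(y + 6)(y - 5) = 0.
So y = -6 or y = 5.

y = -6 or y = 5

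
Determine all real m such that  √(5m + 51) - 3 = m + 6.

Isolate the radical: √(5m + 51) = m + 9.
Square both sides: 5m + 51 = (m + 9)².
Expand and rearrange: m² + 13m + 30 = 0.
Solving gives m = -3 or m = -10.
Check each candidate in the original equation:
  m = -3: √(36) = 6, while m + 9 = 6 — valid.
  m = -10: √(1) = 1, while m + 9 = -1 — extraneous.

m = -3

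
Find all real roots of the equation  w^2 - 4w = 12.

Bring every term to one side: w^2 - 4w - 12 = 0.
Factor: (w + 2)(w - 6) = 0.
So w = -2 or w = 6.

w = -2 or w = 6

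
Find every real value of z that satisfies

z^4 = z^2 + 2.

z = -1.4142 or z = 1.4142

Let u = z^2. The equation becomes u^2 - u - 2 = 0.
Factor: (u + 1)(u - 2) = 0, so u = -1 or u = 2.
z^2 = -1 < 0 has no real solution.
z^2 = 2 gives z = +/-sqrt(2) ~= +/-1.4142.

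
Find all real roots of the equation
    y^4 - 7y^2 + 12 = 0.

y = -2 or y = -1.7321 or y = 1.7321 or y = 2

Let u = y^2. The equation becomes u^2 - 7u + 12 = 0.
Factor: (u - 4)(u - 3) = 0, so u = 4 or u = 3.
y^2 = 4 gives y = +/-2.
y^2 = 3 gives y = +/-sqrt(3) ~= +/-1.7321.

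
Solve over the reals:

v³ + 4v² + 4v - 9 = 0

Possible rational roots are divisors of -9. Testing v = 1 gives 0, so (v - 1) is a factor.
Divide: v³ + 4v² + 4v - 9 = (v - 1)(v² + 5v + 9).
The quadratic v² + 5v + 9 has discriminant -11 < 0, so no further real roots.

v = 1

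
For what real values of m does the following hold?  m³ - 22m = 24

Rearrange: m³ - 22m - 24 = 0.
Possible rational roots are divisors of -24. Testing m = -4 gives 0, so (m + 4) is a factor.
Divide: m³ - 22m - 24 = (m + 4)(m² - 4m - 6).
Apply the quadratic formula to m² - 4m - 6 = 0: m = (4 ± √40)/2, i.e. m ≈ 5.1623 or m ≈ -1.1623.

m = -4 or m = -1.1623 or m = 5.1623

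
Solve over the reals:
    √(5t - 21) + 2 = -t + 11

Isolate the radical: √(5t - 21) = -t + 9.
Square both sides: 5t - 21 = (-t + 9)².
Expand and rearrange: t² - 23t + 102 = 0.
Solving gives t = 17 or t = 6.
Check each candidate in the original equation:
  t = 17: √(64) = 8, while -t + 9 = -8 — extraneous.
  t = 6: √(9) = 3, while -t + 9 = 3 — valid.

t = 6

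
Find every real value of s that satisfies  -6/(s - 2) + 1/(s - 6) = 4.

s = 0.566 or s = 6.184

Multiply both sides by (s - 2)(s - 6):
-6(s - 6) + (s - 2) = 4(s - 2)(s - 6).
Expand and collect terms: 4s^2 - 27s + 14 = 0.
By the quadratic formula, s = (27 +/- sqrt(505)) / 8, so s ~= 6.184 or s ~= 0.566.
Neither value makes a denominator zero (s != 2, s != 6), so both are valid.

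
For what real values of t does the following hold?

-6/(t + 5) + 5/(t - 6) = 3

Multiply both sides by (t + 5)(t - 6):
-6(t - 6) + 5(t + 5) = 3(t + 5)(t - 6).
Expand and collect terms: 3t^2 - 2t - 151 = 0.
By the quadratic formula, t = (2 +/- sqrt(1816)) / 6, so t ~= 7.4358 or t ~= -6.7691.
Neither value makes a denominator zero (t != -5, t != 6), so both are valid.

t = -6.7691 or t = 7.4358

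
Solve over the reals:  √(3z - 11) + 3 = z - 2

Isolate the radical: √(3z - 11) = z - 5.
Square both sides: 3z - 11 = (z - 5)².
Expand and rearrange: z² - 13z + 36 = 0.
Solving gives z = 9 or z = 4.
Check each candidate in the original equation:
  z = 9: √(16) = 4, while z - 5 = 4 — valid.
  z = 4: √(1) = 1, while z - 5 = -1 — extraneous.

z = 9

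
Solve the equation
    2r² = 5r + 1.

r = -0.1861 or r = 2.6861

Rearrange to standard form: 2r² - 5r - 1 = 0.
Discriminant: (-5)² − 4·2·(-1) = 33.
Quadratic formula: r = (5 ± √33) / 4.
So r = 5/4 + √(33)/4 ≈ 2.6861 or r = 5/4 - √(33)/4 ≈ -0.1861.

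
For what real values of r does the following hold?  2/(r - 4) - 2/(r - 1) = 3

Multiply both sides by (r - 4)(r - 1):
2(r - 1) - 2(r - 4) = 3(r - 4)(r - 1).
Expand and collect terms: 3r² - 15r + 6 = 0.
By the quadratic formula, r = (15 ± √153) / 6, so r ≈ 4.5616 or r ≈ 0.4384.
Neither value makes a denominator zero (r ≠ 4, r ≠ 1), so both are valid.

r = 0.4384 or r = 4.5616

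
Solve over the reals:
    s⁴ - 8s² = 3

Let u = s². The equation becomes u² - 8u - 3 = 0.
By the quadratic formula, u = 4 + √(19) or u = 4 - √(19).
s² = 4 + √(19) gives s = ±√(4 + √(19)) ≈ ±2.8912.
s² = 4 - √(19) < 0 has no real solution.

s = -2.8912 or s = 2.8912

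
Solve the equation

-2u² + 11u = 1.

Rearrange to standard form: -2u² + 11u - 1 = 0.
Discriminant: (11)² − 4·(-2)·(-1) = 113.
Quadratic formula: u = (-11 ± √113) / (-4).
So u = 11/4 - √(113)/4 ≈ 0.0925 or u = √(113)/4 + 11/4 ≈ 5.4075.

u = 0.0925 or u = 5.4075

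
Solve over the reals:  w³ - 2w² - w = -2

Rearrange: w³ - 2w² - w + 2 = 0.
Possible rational roots are divisors of 2. Testing w = 1 gives 0, so (w - 1) is a factor.
Divide: w³ - 2w² - w + 2 = (w - 1)(w² - w - 2).
Factor the quadratic: w = 2 or w = -1.

w = -1 or w = 1 or w = 2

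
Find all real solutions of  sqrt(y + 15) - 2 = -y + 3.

y = 1

Isolate the radical: sqrt(y + 15) = -y + 5.
Square both sides: y + 15 = (-y + 5)^2.
Expand and rearrange: y^2 - 11y + 10 = 0.
Solving gives y = 10 or y = 1.
Check each candidate in the original equation:
  y = 10: sqrt(25) = 5, while -y + 5 = -5 — extraneous.
  y = 1: sqrt(16) = 4, while -y + 5 = 4 — valid.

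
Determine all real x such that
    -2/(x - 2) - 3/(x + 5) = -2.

Multiply both sides by (x - 2)(x + 5):
-2(x + 5) - 3(x - 2) = -2(x - 2)(x + 5).
Expand and collect terms: -2x^2 - x + 24 = 0.
By the quadratic formula, x = (1 +/- sqrt(193)) / -4, so x ~= -3.7231 or x ~= 3.2231.
Neither value makes a denominator zero (x != 2, x != -5), so both are valid.

x = -3.7231 or x = 3.2231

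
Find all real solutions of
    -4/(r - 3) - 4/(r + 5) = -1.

Multiply both sides by (r - 3)(r + 5):
-4(r + 5) - 4(r - 3) = -(r - 3)(r + 5).
Expand and collect terms: -r² + 6r + 23 = 0.
By the quadratic formula, r = (-6 ± √128) / -2, so r ≈ -2.6569 or r ≈ 8.6569.
Neither value makes a denominator zero (r ≠ 3, r ≠ -5), so both are valid.

r = -2.6569 or r = 8.6569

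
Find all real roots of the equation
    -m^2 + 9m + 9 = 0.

Discriminant: (9)^2 - 4*(-1)*9 = 117.
Quadratic formula: m = (-9 +/- sqrt(117)) / (-2).
So m = 9/2 - 3*sqrt(13)/2 ~= -0.9083 or m = 9/2 + 3*sqrt(13)/2 ~= 9.9083.

m = -0.9083 or m = 9.9083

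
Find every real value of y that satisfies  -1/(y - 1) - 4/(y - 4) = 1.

Multiply both sides by (y - 1)(y - 4):
-(y - 4) - 4(y - 1) = (y - 1)(y - 4).
Expand and collect terms: y^2 - 4 = 0.
Factor or apply the quadratic formula: y = 2 or y = -2.
Neither value makes a denominator zero (y != 1, y != 4), so both are valid.

y = -2 or y = 2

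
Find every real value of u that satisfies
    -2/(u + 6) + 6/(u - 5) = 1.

Multiply both sides by (u + 6)(u - 5):
-2(u - 5) + 6(u + 6) = (u + 6)(u - 5).
Expand and collect terms: u^2 - 3u - 76 = 0.
By the quadratic formula, u = (3 +/- sqrt(313)) / 2, so u ~= 10.3459 or u ~= -7.3459.
Neither value makes a denominator zero (u != -6, u != 5), so both are valid.

u = -7.3459 or u = 10.3459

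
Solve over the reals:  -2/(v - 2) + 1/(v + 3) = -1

Multiply both sides by (v - 2)(v + 3):
-2(v + 3) + (v - 2) = -(v - 2)(v + 3).
Expand and collect terms: -v^2 + 14 = 0.
By the quadratic formula, v = (0 +/- sqrt(56)) / -2, so v ~= -3.7417 or v ~= 3.7417.
Neither value makes a denominator zero (v != 2, v != -3), so both are valid.

v = -3.7417 or v = 3.7417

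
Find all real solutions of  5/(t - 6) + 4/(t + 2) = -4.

Multiply both sides by (t - 6)(t + 2):
5(t + 2) + 4(t - 6) = -4(t - 6)(t + 2).
Expand and collect terms: -4t² + 7t + 62 = 0.
By the quadratic formula, t = (-7 ± √1041) / -8, so t ≈ -3.1581 or t ≈ 4.9081.
Neither value makes a denominator zero (t ≠ 6, t ≠ -2), so both are valid.

t = -3.1581 or t = 4.9081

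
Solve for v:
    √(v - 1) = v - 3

v = 5

Square both sides: v - 1 = (v - 3)².
Expand and rearrange: v² - 7v + 10 = 0.
Solving gives v = 5 or v = 2.
Check each candidate in the original equation:
  v = 5: √(4) = 2, while v - 3 = 2 — valid.
  v = 2: √(1) = 1, while v - 3 = -1 — extraneous.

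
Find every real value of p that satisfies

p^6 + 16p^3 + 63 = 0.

p = -2.0801 or p = -1.9129

Let u = p^3. The equation becomes u^2 + 16u + 63 = 0.
Factor: (u + 9)(u + 7) = 0, so u = -9 or u = -7.
p^3 = -9 gives p = -(9)^(1/3) ~= -2.0801.
p^3 = -7 gives p = -(7)^(1/3) ~= -1.9129.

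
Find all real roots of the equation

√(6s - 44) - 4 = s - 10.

Isolate the radical: √(6s - 44) = s - 6.
Square both sides: 6s - 44 = (s - 6)².
Expand and rearrange: s² - 18s + 80 = 0.
Solving gives s = 10 or s = 8.
Check each candidate in the original equation:
  s = 10: √(16) = 4, while s - 6 = 4 — valid.
  s = 8: √(4) = 2, while s - 6 = 2 — valid.

s = 8 or s = 10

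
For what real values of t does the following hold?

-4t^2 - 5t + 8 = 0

Discriminant: (-5)^2 - 4*(-4)*8 = 153.
Quadratic formula: t = (5 +/- sqrt(153)) / (-8).
So t = -3*sqrt(17)/8 - 5/8 ~= -2.1712 or t = -5/8 + 3*sqrt(17)/8 ~= 0.9212.

t = -2.1712 or t = 0.9212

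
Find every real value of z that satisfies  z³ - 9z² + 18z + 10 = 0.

z = -0.4495 or z = 4.4495 or z = 5

Possible rational roots are divisors of 10. Testing z = 5 gives 0, so (z - 5) is a factor.
Divide: z³ - 9z² + 18z + 10 = (z - 5)(z² - 4z - 2).
Apply the quadratic formula to z² - 4z - 2 = 0: z = (4 ± √24)/2, i.e. z ≈ 4.4495 or z ≈ -0.4495.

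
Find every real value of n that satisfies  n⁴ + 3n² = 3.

n = -0.8895 or n = 0.8895

Let u = n². The equation becomes u² + 3u - 3 = 0.
By the quadratic formula, u = -3/2 + √(21)/2 or u = -√(21)/2 - 3/2.
n² = -3/2 + √(21)/2 gives n = ±√(-3/2 + √(21)/2) ≈ ±0.8895.
n² = -√(21)/2 - 3/2 < 0 has no real solution.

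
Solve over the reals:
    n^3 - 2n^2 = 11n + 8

n = -1.7016 or n = -1 or n = 4.7016

Rearrange: n^3 - 2n^2 - 11n - 8 = 0.
Possible rational roots are divisors of -8. Testing n = -1 gives 0, so (n + 1) is a factor.
Divide: n^3 - 2n^2 - 11n - 8 = (n + 1)(n^2 - 3n - 8).
Apply the quadratic formula to n^2 - 3n - 8 = 0: n = (3 +/- sqrt(41))/2, i.e. n ~= 4.7016 or n ~= -1.7016.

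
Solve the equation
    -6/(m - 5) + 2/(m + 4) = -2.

m = -4.765 or m = 7.765

Multiply both sides by (m - 5)(m + 4):
-6(m + 4) + 2(m - 5) = -2(m - 5)(m + 4).
Expand and collect terms: -2m² + 6m + 74 = 0.
By the quadratic formula, m = (-6 ± √628) / -4, so m ≈ -4.765 or m ≈ 7.765.
Neither value makes a denominator zero (m ≠ 5, m ≠ -4), so both are valid.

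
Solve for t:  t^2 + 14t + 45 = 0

t = -9 or t = -5

Factor: (t + 5)(t + 9) = 0.
So t = -5 or t = -9.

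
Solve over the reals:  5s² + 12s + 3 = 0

s = -2.1165 or s = -0.2835

Discriminant: (12)² − 4·5·3 = 84.
Quadratic formula: s = (-12 ± √84) / 10.
So s = -6/5 + √(21)/5 ≈ -0.2835 or s = -6/5 - √(21)/5 ≈ -2.1165.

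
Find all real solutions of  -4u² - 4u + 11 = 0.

u = -2.2321 or u = 1.2321

Discriminant: (-4)² − 4·(-4)·11 = 192.
Quadratic formula: u = (4 ± √192) / (-8).
So u = -√(3) - 1/2 ≈ -2.2321 or u = -1/2 + √(3) ≈ 1.2321.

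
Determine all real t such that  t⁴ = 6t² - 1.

t = -2.4142 or t = -0.4142 or t = 0.4142 or t = 2.4142

Let u = t². The equation becomes u² - 6u + 1 = 0.
By the quadratic formula, u = 2·√(2) + 3 or u = 3 - 2·√(2).
t² = 2·√(2) + 3 gives t = ±(1 + √(2)) ≈ ±2.4142.
t² = 3 - 2·√(2) gives t = ±(-1 + √(2)) ≈ ±0.4142.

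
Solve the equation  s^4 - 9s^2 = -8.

s = -2.8284 or s = -1 or s = 1 or s = 2.8284

Let u = s^2. The equation becomes u^2 - 9u + 8 = 0.
Factor: (u - 8)(u - 1) = 0, so u = 8 or u = 1.
s^2 = 8 gives s = +/-2*sqrt(2) ~= +/-2.8284.
s^2 = 1 gives s = +/-1.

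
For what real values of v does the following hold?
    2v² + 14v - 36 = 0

Factor: 2(v - 2)(v + 9) = 0.
So v = 2 or v = -9.

v = -9 or v = 2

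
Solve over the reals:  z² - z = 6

z = -2 or z = 3

Bring every term to one side: z² - z - 6 = 0.
Factor: (z + 2)(z - 3) = 0.
So z = -2 or z = 3.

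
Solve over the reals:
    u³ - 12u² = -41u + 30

Rearrange: u³ - 12u² + 41u - 30 = 0.
Possible rational roots are divisors of -30. Testing u = 5 gives 0, so (u - 5) is a factor.
Divide: u³ - 12u² + 41u - 30 = (u - 5)(u² - 7u + 6).
Factor the quadratic: u = 6 or u = 1.

u = 1 or u = 5 or u = 6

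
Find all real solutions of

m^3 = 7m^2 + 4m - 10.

Rearrange: m^3 - 7m^2 - 4m + 10 = 0.
Possible rational roots are divisors of 10. Testing m = 1 gives 0, so (m - 1) is a factor.
Divide: m^3 - 7m^2 - 4m + 10 = (m - 1)(m^2 - 6m - 10).
Apply the quadratic formula to m^2 - 6m - 10 = 0: m = (6 +/- sqrt(76))/2, i.e. m ~= 7.3589 or m ~= -1.3589.

m = -1.3589 or m = 1 or m = 7.3589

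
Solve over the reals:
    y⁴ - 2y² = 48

Let u = y². The equation becomes u² - 2u - 48 = 0.
Factor: (u - 8)(u + 6) = 0, so u = 8 or u = -6.
y² = 8 gives y = ±2·√(2) ≈ ±2.8284.
y² = -6 < 0 has no real solution.

y = -2.8284 or y = 2.8284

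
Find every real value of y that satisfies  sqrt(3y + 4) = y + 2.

Square both sides: 3y + 4 = (y + 2)^2.
Expand and rearrange: y^2 + y = 0.
Solving gives y = 0 or y = -1.
Check each candidate in the original equation:
  y = 0: sqrt(4) = 2, while y + 2 = 2 — valid.
  y = -1: sqrt(1) = 1, while y + 2 = 1 — valid.

y = -1 or y = 0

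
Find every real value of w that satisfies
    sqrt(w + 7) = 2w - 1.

w = 2

Square both sides: w + 7 = (2w - 1)^2.
Expand and rearrange: 4w^2 - 5w - 6 = 0.
Solving gives w = 2 or w = -0.75.
Check each candidate in the original equation:
  w = 2: sqrt(9) = 3, while 2w - 1 = 3 — valid.
  w = -0.75: sqrt(6.25) = 2.5, while 2w - 1 = -2.5 — extraneous.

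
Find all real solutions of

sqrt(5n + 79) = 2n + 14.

n = -3

Square both sides: 5n + 79 = (2n + 14)^2.
Expand and rearrange: 4n^2 + 51n + 117 = 0.
Solving gives n = -3 or n = -9.75.
Check each candidate in the original equation:
  n = -3: sqrt(64) = 8, while 2n + 14 = 8 — valid.
  n = -9.75: sqrt(30.25) = 5.5, while 2n + 14 = -5.5 — extraneous.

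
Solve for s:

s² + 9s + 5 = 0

Discriminant: (9)² − 4·1·5 = 61.
Quadratic formula: s = (-9 ± √61) / 2.
So s = -9/2 + √(61)/2 ≈ -0.5949 or s = -9/2 - √(61)/2 ≈ -8.4051.

s = -8.4051 or s = -0.5949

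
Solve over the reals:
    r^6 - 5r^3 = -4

Let u = r^3. The equation becomes u^2 - 5u + 4 = 0.
Factor: (u - 4)(u - 1) = 0, so u = 4 or u = 1.
r^3 = 4 gives r = (4)^(1/3) ~= 1.5874.
r^3 = 1 gives r = 1.

r = 1 or r = 1.5874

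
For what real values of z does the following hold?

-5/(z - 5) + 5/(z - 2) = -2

Multiply both sides by (z - 5)(z - 2):
-5(z - 2) + 5(z - 5) = -2(z - 5)(z - 2).
Expand and collect terms: -2z^2 + 14z - 5 = 0.
By the quadratic formula, z = (-14 +/- sqrt(156)) / -4, so z ~= 0.3775 or z ~= 6.6225.
Neither value makes a denominator zero (z != 5, z != 2), so both are valid.

z = 0.3775 or z = 6.6225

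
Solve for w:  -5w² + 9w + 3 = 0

w = -0.2874 or w = 2.0874

Discriminant: (9)² − 4·(-5)·3 = 141.
Quadratic formula: w = (-9 ± √141) / (-10).
So w = 9/10 - √(141)/10 ≈ -0.2874 or w = 9/10 + √(141)/10 ≈ 2.0874.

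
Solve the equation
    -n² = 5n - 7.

n = -6.1401 or n = 1.1401

Rearrange to standard form: -n² - 5n + 7 = 0.
Discriminant: (-5)² − 4·(-1)·7 = 53.
Quadratic formula: n = (5 ± √53) / (-2).
So n = -√(53)/2 - 5/2 ≈ -6.1401 or n = -5/2 + √(53)/2 ≈ 1.1401.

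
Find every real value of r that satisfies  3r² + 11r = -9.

r = -2.4343 or r = -1.2324

Rearrange to standard form: 3r² + 11r + 9 = 0.
Discriminant: (11)² − 4·3·9 = 13.
Quadratic formula: r = (-11 ± √13) / 6.
So r = -11/6 + √(13)/6 ≈ -1.2324 or r = -11/6 - √(13)/6 ≈ -2.4343.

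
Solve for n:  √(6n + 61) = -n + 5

n = -2

Square both sides: 6n + 61 = (-n + 5)².
Expand and rearrange: n² - 16n - 36 = 0.
Solving gives n = 18 or n = -2.
Check each candidate in the original equation:
  n = 18: √(169) = 13, while -n + 5 = -13 — extraneous.
  n = -2: √(49) = 7, while -n + 5 = 7 — valid.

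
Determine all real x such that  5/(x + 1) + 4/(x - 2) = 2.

Multiply both sides by (x + 1)(x - 2):
5(x - 2) + 4(x + 1) = 2(x + 1)(x - 2).
Expand and collect terms: 2x^2 - 11x + 2 = 0.
By the quadratic formula, x = (11 +/- sqrt(105)) / 4, so x ~= 5.3117 or x ~= 0.1883.
Neither value makes a denominator zero (x != -1, x != 2), so both are valid.

x = 0.1883 or x = 5.3117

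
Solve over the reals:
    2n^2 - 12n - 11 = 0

Discriminant: (-12)^2 - 4*2*(-11) = 232.
Quadratic formula: n = (12 +/- sqrt(232)) / 4.
So n = 3 + sqrt(58)/2 ~= 6.8079 or n = 3 - sqrt(58)/2 ~= -0.8079.

n = -0.8079 or n = 6.8079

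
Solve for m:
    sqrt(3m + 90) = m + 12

m = -3

Square both sides: 3m + 90 = (m + 12)^2.
Expand and rearrange: m^2 + 21m + 54 = 0.
Solving gives m = -3 or m = -18.
Check each candidate in the original equation:
  m = -3: sqrt(81) = 9, while m + 12 = 9 — valid.
  m = -18: sqrt(36) = 6, while m + 12 = -6 — extraneous.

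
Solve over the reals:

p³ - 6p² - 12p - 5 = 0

Possible rational roots are divisors of -5. Testing p = -1 gives 0, so (p + 1) is a factor.
Divide: p³ - 6p² - 12p - 5 = (p + 1)(p² - 7p - 5).
Apply the quadratic formula to p² - 7p - 5 = 0: p = (7 ± √69)/2, i.e. p ≈ 7.6533 or p ≈ -0.6533.

p = -1 or p = -0.6533 or p = 7.6533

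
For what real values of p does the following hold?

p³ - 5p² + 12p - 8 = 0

p = 1

Possible rational roots are divisors of -8. Testing p = 1 gives 0, so (p - 1) is a factor.
Divide: p³ - 5p² + 12p - 8 = (p - 1)(p² - 4p + 8).
The quadratic p² - 4p + 8 has discriminant -16 < 0, so no further real roots.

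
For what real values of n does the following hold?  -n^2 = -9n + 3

n = 0.3467 or n = 8.6533

Rearrange to standard form: -n^2 + 9n - 3 = 0.
Discriminant: (9)^2 - 4*(-1)*(-3) = 69.
Quadratic formula: n = (-9 +/- sqrt(69)) / (-2).
So n = 9/2 - sqrt(69)/2 ~= 0.3467 or n = sqrt(69)/2 + 9/2 ~= 8.6533.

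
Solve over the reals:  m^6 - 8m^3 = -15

Let u = m^3. The equation becomes u^2 - 8u + 15 = 0.
Factor: (u - 5)(u - 3) = 0, so u = 5 or u = 3.
m^3 = 5 gives m = (5)^(1/3) ~= 1.71.
m^3 = 3 gives m = (3)^(1/3) ~= 1.4422.

m = 1.4422 or m = 1.71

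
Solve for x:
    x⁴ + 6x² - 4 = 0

Let u = x². The equation becomes u² + 6u - 4 = 0.
By the quadratic formula, u = -3 + √(13) or u = -√(13) - 3.
x² = -3 + √(13) gives x = ±√(-3 + √(13)) ≈ ±0.7782.
x² = -√(13) - 3 < 0 has no real solution.

x = -0.7782 or x = 0.7782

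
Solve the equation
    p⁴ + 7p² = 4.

Let u = p². The equation becomes u² + 7u - 4 = 0.
By the quadratic formula, u = -7/2 + √(65)/2 or u = -√(65)/2 - 7/2.
p² = -7/2 + √(65)/2 gives p = ±√(-7/2 + √(65)/2) ≈ ±0.7288.
p² = -√(65)/2 - 7/2 < 0 has no real solution.

p = -0.7288 or p = 0.7288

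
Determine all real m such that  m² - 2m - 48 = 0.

m = -6 or m = 8

Factor: (m + 6)(m - 8) = 0.
So m = -6 or m = 8.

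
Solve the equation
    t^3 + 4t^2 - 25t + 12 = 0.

Possible rational roots are divisors of 12. Testing t = 3 gives 0, so (t - 3) is a factor.
Divide: t^3 + 4t^2 - 25t + 12 = (t - 3)(t^2 + 7t - 4).
Apply the quadratic formula to t^2 + 7t - 4 = 0: t = (-7 +/- sqrt(65))/2, i.e. t ~= 0.5311 or t ~= -7.5311.

t = -7.5311 or t = 0.5311 or t = 3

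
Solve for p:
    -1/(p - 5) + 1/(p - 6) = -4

p = 5.5

Multiply both sides by (p - 5)(p - 6):
-(p - 6) + (p - 5) = -4(p - 5)(p - 6).
Expand and collect terms: -4p^2 + 44p - 121 = 0.
This has the repeated root p = 5.5.
Neither value makes a denominator zero (p != 5, p != 6), so both are valid.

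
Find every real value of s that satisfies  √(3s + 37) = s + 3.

s = 4

Square both sides: 3s + 37 = (s + 3)².
Expand and rearrange: s² + 3s - 28 = 0.
Solving gives s = 4 or s = -7.
Check each candidate in the original equation:
  s = 4: √(49) = 7, while s + 3 = 7 — valid.
  s = -7: √(16) = 4, while s + 3 = -4 — extraneous.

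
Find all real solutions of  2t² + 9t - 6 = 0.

t = -5.0895 or t = 0.5895

Discriminant: (9)² − 4·2·(-6) = 129.
Quadratic formula: t = (-9 ± √129) / 4.
So t = -9/4 + √(129)/4 ≈ 0.5895 or t = -√(129)/4 - 9/4 ≈ -5.0895.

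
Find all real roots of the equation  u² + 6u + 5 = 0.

Factor: (u + 1)(u + 5) = 0.
So u = -1 or u = -5.

u = -5 or u = -1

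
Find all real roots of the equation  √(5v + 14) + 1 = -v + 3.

Isolate the radical: √(5v + 14) = -v + 2.
Square both sides: 5v + 14 = (-v + 2)².
Expand and rearrange: v² - 9v - 10 = 0.
Solving gives v = 10 or v = -1.
Check each candidate in the original equation:
  v = 10: √(64) = 8, while -v + 2 = -8 — extraneous.
  v = -1: √(9) = 3, while -v + 2 = 3 — valid.

v = -1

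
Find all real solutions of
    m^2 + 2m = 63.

Bring every term to one side: m^2 + 2m - 63 = 0.
Factor: (m + 9)(m - 7) = 0.
So m = -9 or m = 7.

m = -9 or m = 7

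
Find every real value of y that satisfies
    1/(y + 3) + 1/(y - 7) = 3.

y = -2.6778 or y = 7.3444

Multiply both sides by (y + 3)(y - 7):
(y - 7) + (y + 3) = 3(y + 3)(y - 7).
Expand and collect terms: 3y^2 - 14y - 59 = 0.
By the quadratic formula, y = (14 +/- sqrt(904)) / 6, so y ~= 7.3444 or y ~= -2.6778.
Neither value makes a denominator zero (y != -3, y != 7), so both are valid.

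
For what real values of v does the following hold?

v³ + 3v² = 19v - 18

Rearrange: v³ + 3v² - 19v + 18 = 0.
Possible rational roots are divisors of 18. Testing v = 2 gives 0, so (v - 2) is a factor.
Divide: v³ + 3v² - 19v + 18 = (v - 2)(v² + 5v - 9).
Apply the quadratic formula to v² + 5v - 9 = 0: v = (-5 ± √61)/2, i.e. v ≈ 1.4051 or v ≈ -6.4051.

v = -6.4051 or v = 1.4051 or v = 2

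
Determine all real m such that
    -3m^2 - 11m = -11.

m = -4.4843 or m = 0.8177

Rearrange to standard form: -3m^2 - 11m + 11 = 0.
Discriminant: (-11)^2 - 4*(-3)*11 = 253.
Quadratic formula: m = (11 +/- sqrt(253)) / (-6).
So m = -sqrt(253)/6 - 11/6 ~= -4.4843 or m = -11/6 + sqrt(253)/6 ~= 0.8177.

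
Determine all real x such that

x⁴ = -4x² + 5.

x = -1 or x = 1

Let u = x². The equation becomes u² + 4u - 5 = 0.
Factor: (u + 5)(u - 1) = 0, so u = -5 or u = 1.
x² = -5 < 0 has no real solution.
x² = 1 gives x = ±1.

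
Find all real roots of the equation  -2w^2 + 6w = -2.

w = -0.3028 or w = 3.3028

Rearrange to standard form: -2w^2 + 6w + 2 = 0.
Discriminant: (6)^2 - 4*(-2)*2 = 52.
Quadratic formula: w = (-6 +/- sqrt(52)) / (-4).
So w = 3/2 - sqrt(13)/2 ~= -0.3028 or w = 3/2 + sqrt(13)/2 ~= 3.3028.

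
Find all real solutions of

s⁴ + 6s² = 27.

Let u = s². The equation becomes u² + 6u - 27 = 0.
Factor: (u + 9)(u - 3) = 0, so u = -9 or u = 3.
s² = -9 < 0 has no real solution.
s² = 3 gives s = ±√(3) ≈ ±1.7321.

s = -1.7321 or s = 1.7321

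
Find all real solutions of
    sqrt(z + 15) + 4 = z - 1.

Isolate the radical: sqrt(z + 15) = z - 5.
Square both sides: z + 15 = (z - 5)^2.
Expand and rearrange: z^2 - 11z + 10 = 0.
Solving gives z = 10 or z = 1.
Check each candidate in the original equation:
  z = 10: sqrt(25) = 5, while z - 5 = 5 — valid.
  z = 1: sqrt(16) = 4, while z - 5 = -4 — extraneous.

z = 10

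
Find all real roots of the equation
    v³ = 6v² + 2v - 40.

v = -2.3166 or v = 4 or v = 4.3166

Rearrange: v³ - 6v² - 2v + 40 = 0.
Possible rational roots are divisors of 40. Testing v = 4 gives 0, so (v - 4) is a factor.
Divide: v³ - 6v² - 2v + 40 = (v - 4)(v² - 2v - 10).
Apply the quadratic formula to v² - 2v - 10 = 0: v = (2 ± √44)/2, i.e. v ≈ 4.3166 or v ≈ -2.3166.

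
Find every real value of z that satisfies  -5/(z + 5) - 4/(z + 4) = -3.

Multiply both sides by (z + 5)(z + 4):
-5(z + 4) - 4(z + 5) = -3(z + 5)(z + 4).
Expand and collect terms: -3z^2 - 18z - 20 = 0.
By the quadratic formula, z = (18 +/- sqrt(84)) / -6, so z ~= -4.5275 or z ~= -1.4725.
Neither value makes a denominator zero (z != -5, z != -4), so both are valid.

z = -4.5275 or z = -1.4725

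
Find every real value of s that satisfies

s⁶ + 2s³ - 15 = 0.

s = -1.71 or s = 1.4422

Let u = s³. The equation becomes u² + 2u - 15 = 0.
Factor: (u - 3)(u + 5) = 0, so u = 3 or u = -5.
s³ = 3 gives s = ∛(3) ≈ 1.4422.
s³ = -5 gives s = -∛(5) ≈ -1.71.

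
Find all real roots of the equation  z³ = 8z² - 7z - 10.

z = -0.7417 or z = 2 or z = 6.7417

Rearrange: z³ - 8z² + 7z + 10 = 0.
Possible rational roots are divisors of 10. Testing z = 2 gives 0, so (z - 2) is a factor.
Divide: z³ - 8z² + 7z + 10 = (z - 2)(z² - 6z - 5).
Apply the quadratic formula to z² - 6z - 5 = 0: z = (6 ± √56)/2, i.e. z ≈ 6.7417 or z ≈ -0.7417.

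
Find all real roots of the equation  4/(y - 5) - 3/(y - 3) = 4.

Multiply both sides by (y - 5)(y - 3):
4(y - 3) - 3(y - 5) = 4(y - 5)(y - 3).
Expand and collect terms: 4y^2 - 33y + 57 = 0.
By the quadratic formula, y = (33 +/- sqrt(177)) / 8, so y ~= 5.788 or y ~= 2.462.
Neither value makes a denominator zero (y != 5, y != 3), so both are valid.

y = 2.462 or y = 5.788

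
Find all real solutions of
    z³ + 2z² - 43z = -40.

Rearrange: z³ + 2z² - 43z + 40 = 0.
Possible rational roots are divisors of 40. Testing z = 5 gives 0, so (z - 5) is a factor.
Divide: z³ + 2z² - 43z + 40 = (z - 5)(z² + 7z - 8).
Factor the quadratic: z = 1 or z = -8.

z = -8 or z = 1 or z = 5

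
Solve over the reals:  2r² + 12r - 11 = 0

r = -6.8079 or r = 0.8079

Discriminant: (12)² − 4·2·(-11) = 232.
Quadratic formula: r = (-12 ± √232) / 4.
So r = -3 + √(58)/2 ≈ 0.8079 or r = -√(58)/2 - 3 ≈ -6.8079.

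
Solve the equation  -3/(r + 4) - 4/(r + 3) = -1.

Multiply both sides by (r + 4)(r + 3):
-3(r + 3) - 4(r + 4) = -(r + 4)(r + 3).
Expand and collect terms: -r² + 13 = 0.
By the quadratic formula, r = (0 ± √52) / -2, so r ≈ -3.6056 or r ≈ 3.6056.
Neither value makes a denominator zero (r ≠ -4, r ≠ -3), so both are valid.

r = -3.6056 or r = 3.6056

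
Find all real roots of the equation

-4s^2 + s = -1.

Rearrange to standard form: -4s^2 + s + 1 = 0.
Discriminant: (1)^2 - 4*(-4)*1 = 17.
Quadratic formula: s = (-1 +/- sqrt(17)) / (-8).
So s = 1/8 - sqrt(17)/8 ~= -0.3904 or s = 1/8 + sqrt(17)/8 ~= 0.6404.

s = -0.3904 or s = 0.6404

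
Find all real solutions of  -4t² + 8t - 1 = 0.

t = 0.134 or t = 1.866

Discriminant: (8)² − 4·(-4)·(-1) = 48.
Quadratic formula: t = (-8 ± √48) / (-8).
So t = 1 - √(3)/2 ≈ 0.134 or t = √(3)/2 + 1 ≈ 1.866.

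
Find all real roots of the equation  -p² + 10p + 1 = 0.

Discriminant: (10)² − 4·(-1)·1 = 104.
Quadratic formula: p = (-10 ± √104) / (-2).
So p = 5 - √(26) ≈ -0.099 or p = 5 + √(26) ≈ 10.099.

p = -0.099 or p = 10.099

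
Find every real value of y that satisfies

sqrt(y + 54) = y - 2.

y = 10

Square both sides: y + 54 = (y - 2)^2.
Expand and rearrange: y^2 - 5y - 50 = 0.
Solving gives y = 10 or y = -5.
Check each candidate in the original equation:
  y = 10: sqrt(64) = 8, while y - 2 = 8 — valid.
  y = -5: sqrt(49) = 7, while y - 2 = -7 — extraneous.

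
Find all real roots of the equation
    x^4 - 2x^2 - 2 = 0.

Let u = x^2. The equation becomes u^2 - 2u - 2 = 0.
By the quadratic formula, u = 1 + sqrt(3) or u = 1 - sqrt(3).
x^2 = 1 + sqrt(3) gives x = +/-sqrt(1 + sqrt(3)) ~= +/-1.6529.
x^2 = 1 - sqrt(3) < 0 has no real solution.

x = -1.6529 or x = 1.6529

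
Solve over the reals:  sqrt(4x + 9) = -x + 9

x = 4

Square both sides: 4x + 9 = (-x + 9)^2.
Expand and rearrange: x^2 - 22x + 72 = 0.
Solving gives x = 18 or x = 4.
Check each candidate in the original equation:
  x = 18: sqrt(81) = 9, while -x + 9 = -9 — extraneous.
  x = 4: sqrt(25) = 5, while -x + 9 = 5 — valid.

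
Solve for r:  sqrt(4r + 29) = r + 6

r = -1

Square both sides: 4r + 29 = (r + 6)^2.
Expand and rearrange: r^2 + 8r + 7 = 0.
Solving gives r = -1 or r = -7.
Check each candidate in the original equation:
  r = -1: sqrt(25) = 5, while r + 6 = 5 — valid.
  r = -7: sqrt(1) = 1, while r + 6 = -1 — extraneous.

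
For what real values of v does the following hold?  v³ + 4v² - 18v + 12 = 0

Possible rational roots are divisors of 12. Testing v = 2 gives 0, so (v - 2) is a factor.
Divide: v³ + 4v² - 18v + 12 = (v - 2)(v² + 6v - 6).
Apply the quadratic formula to v² + 6v - 6 = 0: v = (-6 ± √60)/2, i.e. v ≈ 0.873 or v ≈ -6.873.

v = -6.873 or v = 0.873 or v = 2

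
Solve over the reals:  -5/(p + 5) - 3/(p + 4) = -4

p = -4.5 or p = -2.5

Multiply both sides by (p + 5)(p + 4):
-5(p + 4) - 3(p + 5) = -4(p + 5)(p + 4).
Expand and collect terms: -4p² - 28p - 45 = 0.
Factor or apply the quadratic formula: p = -4.5 or p = -2.5.
Neither value makes a denominator zero (p ≠ -5, p ≠ -4), so both are valid.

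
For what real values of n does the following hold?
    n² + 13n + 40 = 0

Factor: (n + 5)(n + 8) = 0.
So n = -5 or n = -8.

n = -8 or n = -5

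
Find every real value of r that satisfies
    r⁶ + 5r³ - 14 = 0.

Let u = r³. The equation becomes u² + 5u - 14 = 0.
Factor: (u + 7)(u - 2) = 0, so u = -7 or u = 2.
r³ = -7 gives r = -∛(7) ≈ -1.9129.
r³ = 2 gives r = ∛(2) ≈ 1.2599.

r = -1.9129 or r = 1.2599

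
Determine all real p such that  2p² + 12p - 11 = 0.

p = -6.8079 or p = 0.8079

Discriminant: (12)² − 4·2·(-11) = 232.
Quadratic formula: p = (-12 ± √232) / 4.
So p = -3 + √(58)/2 ≈ 0.8079 or p = -√(58)/2 - 3 ≈ -6.8079.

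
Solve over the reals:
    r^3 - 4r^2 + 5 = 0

r = -1 or r = 1.382 or r = 3.618

Possible rational roots are divisors of 5. Testing r = -1 gives 0, so (r + 1) is a factor.
Divide: r^3 - 4r^2 + 5 = (r + 1)(r^2 - 5r + 5).
Apply the quadratic formula to r^2 - 5r + 5 = 0: r = (5 +/- sqrt(5))/2, i.e. r ~= 3.618 or r ~= 1.382.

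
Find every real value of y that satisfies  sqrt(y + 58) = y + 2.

Square both sides: y + 58 = (y + 2)^2.
Expand and rearrange: y^2 + 3y - 54 = 0.
Solving gives y = 6 or y = -9.
Check each candidate in the original equation:
  y = 6: sqrt(64) = 8, while y + 2 = 8 — valid.
  y = -9: sqrt(49) = 7, while y + 2 = -7 — extraneous.

y = 6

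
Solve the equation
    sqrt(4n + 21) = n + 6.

Square both sides: 4n + 21 = (n + 6)^2.
Expand and rearrange: n^2 + 8n + 15 = 0.
Solving gives n = -3 or n = -5.
Check each candidate in the original equation:
  n = -3: sqrt(9) = 3, while n + 6 = 3 — valid.
  n = -5: sqrt(1) = 1, while n + 6 = 1 — valid.

n = -5 or n = -3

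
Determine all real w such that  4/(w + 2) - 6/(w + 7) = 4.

Multiply both sides by (w + 2)(w + 7):
4(w + 7) - 6(w + 2) = 4(w + 2)(w + 7).
Expand and collect terms: 4w² + 38w + 40 = 0.
By the quadratic formula, w = (-38 ± √804) / 8, so w ≈ -1.2056 or w ≈ -8.2944.
Neither value makes a denominator zero (w ≠ -2, w ≠ -7), so both are valid.

w = -8.2944 or w = -1.2056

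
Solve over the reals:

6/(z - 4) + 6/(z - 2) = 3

Multiply both sides by (z - 4)(z - 2):
6(z - 2) + 6(z - 4) = 3(z - 4)(z - 2).
Expand and collect terms: 3z^2 - 30z + 60 = 0.
By the quadratic formula, z = (30 +/- sqrt(180)) / 6, so z ~= 7.2361 or z ~= 2.7639.
Neither value makes a denominator zero (z != 4, z != 2), so both are valid.

z = 2.7639 or z = 7.2361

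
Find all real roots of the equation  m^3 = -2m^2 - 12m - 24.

m = -2

Rearrange: m^3 + 2m^2 + 12m + 24 = 0.
Possible rational roots are divisors of 24. Testing m = -2 gives 0, so (m + 2) is a factor.
Divide: m^3 + 2m^2 + 12m + 24 = (m + 2)(m^2 + 12).
The quadratic m^2 + 12 has discriminant -48 < 0, so no further real roots.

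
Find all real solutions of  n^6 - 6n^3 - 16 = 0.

Let u = n^3. The equation becomes u^2 - 6u - 16 = 0.
Factor: (u + 2)(u - 8) = 0, so u = -2 or u = 8.
n^3 = -2 gives n = -(2)^(1/3) ~= -1.2599.
n^3 = 8 gives n = 2.

n = -1.2599 or n = 2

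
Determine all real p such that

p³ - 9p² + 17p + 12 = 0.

Possible rational roots are divisors of 12. Testing p = 4 gives 0, so (p - 4) is a factor.
Divide: p³ - 9p² + 17p + 12 = (p - 4)(p² - 5p - 3).
Apply the quadratic formula to p² - 5p - 3 = 0: p = (5 ± √37)/2, i.e. p ≈ 5.5414 or p ≈ -0.5414.

p = -0.5414 or p = 4 or p = 5.5414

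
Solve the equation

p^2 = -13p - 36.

Bring every term to one side: p^2 + 13p + 36 = 0.
Factor: (p + 9)(p + 4) = 0.
So p = -9 or p = -4.

p = -9 or p = -4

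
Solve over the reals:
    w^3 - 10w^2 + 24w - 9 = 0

w = 0.4586 or w = 3 or w = 6.5414

Possible rational roots are divisors of -9. Testing w = 3 gives 0, so (w - 3) is a factor.
Divide: w^3 - 10w^2 + 24w - 9 = (w - 3)(w^2 - 7w + 3).
Apply the quadratic formula to w^2 - 7w + 3 = 0: w = (7 +/- sqrt(37))/2, i.e. w ~= 6.5414 or w ~= 0.4586.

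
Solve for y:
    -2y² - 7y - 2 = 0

Discriminant: (-7)² − 4·(-2)·(-2) = 33.
Quadratic formula: y = (7 ± √33) / (-4).
So y = -7/4 - √(33)/4 ≈ -3.1861 or y = -7/4 + √(33)/4 ≈ -0.3139.

y = -3.1861 or y = -0.3139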